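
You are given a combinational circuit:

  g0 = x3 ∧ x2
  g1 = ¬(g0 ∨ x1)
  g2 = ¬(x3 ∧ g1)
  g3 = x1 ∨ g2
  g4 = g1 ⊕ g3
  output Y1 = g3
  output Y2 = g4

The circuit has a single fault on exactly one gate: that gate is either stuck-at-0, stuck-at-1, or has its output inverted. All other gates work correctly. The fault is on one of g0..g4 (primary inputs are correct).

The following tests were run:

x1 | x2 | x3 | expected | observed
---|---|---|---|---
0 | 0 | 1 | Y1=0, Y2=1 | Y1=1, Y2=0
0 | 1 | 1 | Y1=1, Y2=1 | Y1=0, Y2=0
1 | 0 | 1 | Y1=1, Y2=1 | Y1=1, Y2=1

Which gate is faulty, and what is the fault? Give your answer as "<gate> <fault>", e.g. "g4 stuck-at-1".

g2 inverted output

Fault-free values for test 1 (x1=0, x2=0, x3=1): g0=0, g1=1, g2=0, g3=0, g4=1, giving Y1=0, Y2=1. Observed Y1=1, Y2=0.
Test 1: faults giving observed Y1=1, Y2=0 are {g2 stuck-at-1, g2 inverted output, g3 stuck-at-1, g3 inverted output}.
Test 2 (x1=0, x2=1, x3=1): fault-free g0=1, g1=0, g2=1, g3=1, g4=1 → Y1=1, Y2=1; observed Y1=0, Y2=0. Eliminates g2 stuck-at-1, g3 stuck-at-1.
Test 3 (x1=1, x2=0, x3=1): fault-free g0=0, g1=0, g2=1, g3=1, g4=1 → Y1=1, Y2=1; observed Y1=1, Y2=1. Eliminates g3 inverted output.
Only g2 inverted output is consistent with every test.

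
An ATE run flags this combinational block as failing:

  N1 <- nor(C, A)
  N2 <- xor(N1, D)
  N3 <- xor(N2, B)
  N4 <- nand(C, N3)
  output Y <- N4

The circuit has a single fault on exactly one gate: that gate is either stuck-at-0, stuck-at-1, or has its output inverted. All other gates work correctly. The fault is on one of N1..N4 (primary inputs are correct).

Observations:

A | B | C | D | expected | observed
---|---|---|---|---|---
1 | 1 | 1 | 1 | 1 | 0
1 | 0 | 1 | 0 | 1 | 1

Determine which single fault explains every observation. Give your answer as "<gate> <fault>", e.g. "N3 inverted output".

Fault-free values for test 1 (A=1, B=1, C=1, D=1): N1=0, N2=1, N3=0, N4=1, giving Y=1. Observed 0.
Test 1: faults giving observed 0 are {N1 stuck-at-1, N1 inverted output, N2 stuck-at-0, N2 inverted output, N3 stuck-at-1, N3 inverted output, N4 stuck-at-0, N4 inverted output}.
Test 2 (A=1, B=0, C=1, D=0): fault-free N1=0, N2=0, N3=0, N4=1 → 1; observed 1. Eliminates N1 stuck-at-1, N1 inverted output, N2 inverted output, N3 stuck-at-1, N3 inverted output, N4 stuck-at-0, N4 inverted output.
Only N2 stuck-at-0 is consistent with every test.

N2 stuck-at-0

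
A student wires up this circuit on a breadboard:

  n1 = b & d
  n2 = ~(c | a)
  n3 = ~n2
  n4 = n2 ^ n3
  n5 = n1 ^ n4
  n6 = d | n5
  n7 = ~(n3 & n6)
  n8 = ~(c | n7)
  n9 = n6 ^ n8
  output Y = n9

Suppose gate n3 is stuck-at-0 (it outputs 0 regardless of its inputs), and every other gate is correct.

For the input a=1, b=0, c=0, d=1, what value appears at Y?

1

Propagate with n3 forced: n1=0, n2=0, n3=0 [stuck-at-0], n4=0, n5=0, n6=1, n7=1, n8=0, n9=1.
So Y = 1. (Without the fault it would be 0.)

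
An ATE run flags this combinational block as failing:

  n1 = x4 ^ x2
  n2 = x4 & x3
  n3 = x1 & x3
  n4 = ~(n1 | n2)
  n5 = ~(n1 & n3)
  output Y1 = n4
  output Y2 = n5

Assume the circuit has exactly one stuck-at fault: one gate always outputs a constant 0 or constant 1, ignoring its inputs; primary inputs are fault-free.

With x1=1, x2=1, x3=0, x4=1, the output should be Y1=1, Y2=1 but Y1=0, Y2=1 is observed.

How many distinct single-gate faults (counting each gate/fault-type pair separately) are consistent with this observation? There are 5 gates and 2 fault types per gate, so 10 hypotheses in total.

Fault-free: n1=0, n2=0, n3=0, n4=1, n5=1 → Y1=1, Y2=1. Observed Y1=0, Y2=1.
  n1 stuck-at-0: output Y1=1, Y2=1 ✗
  n1 stuck-at-1: output Y1=0, Y2=1 ✓
  n2 stuck-at-0: output Y1=1, Y2=1 ✗
  n2 stuck-at-1: output Y1=0, Y2=1 ✓
  n3 stuck-at-0: output Y1=1, Y2=1 ✗
  n3 stuck-at-1: output Y1=1, Y2=1 ✗
  n4 stuck-at-0: output Y1=0, Y2=1 ✓
  n4 stuck-at-1: output Y1=1, Y2=1 ✗
  n5 stuck-at-0: output Y1=1, Y2=0 ✗
  n5 stuck-at-1: output Y1=1, Y2=1 ✗
Consistent faults: {n1 stuck-at-1, n2 stuck-at-1, n4 stuck-at-0} — 3 in all.

3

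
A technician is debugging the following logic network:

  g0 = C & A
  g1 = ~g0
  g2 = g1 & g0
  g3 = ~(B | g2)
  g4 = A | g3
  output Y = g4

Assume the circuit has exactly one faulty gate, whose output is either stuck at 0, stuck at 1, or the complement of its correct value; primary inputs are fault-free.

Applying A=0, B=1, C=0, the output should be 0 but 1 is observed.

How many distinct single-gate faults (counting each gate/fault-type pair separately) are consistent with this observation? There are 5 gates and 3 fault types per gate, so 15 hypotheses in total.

Fault-free: g0=0, g1=1, g2=0, g3=0, g4=0 → 0. Observed 1.
  g0: none of the 3 fault types match ✗
  g1: none of the 3 fault types match ✗
  g2: none of the 3 fault types match ✗
  g3: stuck-at-1, inverted output ✓; others ✗
  g4: stuck-at-1, inverted output ✓; others ✗
Consistent faults: {g3 stuck-at-1, g3 inverted output, g4 stuck-at-1, g4 inverted output} — 4 in all.

4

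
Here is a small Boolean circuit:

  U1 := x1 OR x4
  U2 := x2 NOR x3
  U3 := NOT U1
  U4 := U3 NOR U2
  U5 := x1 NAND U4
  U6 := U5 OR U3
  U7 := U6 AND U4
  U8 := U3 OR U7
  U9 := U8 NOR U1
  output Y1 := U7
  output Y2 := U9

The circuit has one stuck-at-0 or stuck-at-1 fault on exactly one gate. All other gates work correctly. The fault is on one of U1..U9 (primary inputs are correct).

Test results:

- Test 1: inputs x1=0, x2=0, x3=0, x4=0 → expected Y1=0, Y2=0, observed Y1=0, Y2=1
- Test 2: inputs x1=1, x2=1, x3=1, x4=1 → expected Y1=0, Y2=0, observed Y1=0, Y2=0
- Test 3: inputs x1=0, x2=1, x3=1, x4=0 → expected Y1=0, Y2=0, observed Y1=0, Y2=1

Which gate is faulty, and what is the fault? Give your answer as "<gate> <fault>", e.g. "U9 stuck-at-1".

Fault-free values for test 1 (x1=0, x2=0, x3=0, x4=0): U1=0, U2=1, U3=1, U4=0, U5=1, U6=1, U7=0, U8=1, U9=0, giving Y1=0, Y2=0. Observed Y1=0, Y2=1.
Test 1: faults giving observed Y1=0, Y2=1 are {U3 stuck-at-0, U8 stuck-at-0, U9 stuck-at-1}.
Test 2 (x1=1, x2=1, x3=1, x4=1): fault-free U1=1, U2=0, U3=0, U4=1, U5=0, U6=0, U7=0, U8=0, U9=0 → Y1=0, Y2=0; observed Y1=0, Y2=0. Eliminates U9 stuck-at-1.
Test 3 (x1=0, x2=1, x3=1, x4=0): fault-free U1=0, U2=0, U3=1, U4=0, U5=1, U6=1, U7=0, U8=1, U9=0 → Y1=0, Y2=0; observed Y1=0, Y2=1. Eliminates U3 stuck-at-0.
Only U8 stuck-at-0 is consistent with every test.

U8 stuck-at-0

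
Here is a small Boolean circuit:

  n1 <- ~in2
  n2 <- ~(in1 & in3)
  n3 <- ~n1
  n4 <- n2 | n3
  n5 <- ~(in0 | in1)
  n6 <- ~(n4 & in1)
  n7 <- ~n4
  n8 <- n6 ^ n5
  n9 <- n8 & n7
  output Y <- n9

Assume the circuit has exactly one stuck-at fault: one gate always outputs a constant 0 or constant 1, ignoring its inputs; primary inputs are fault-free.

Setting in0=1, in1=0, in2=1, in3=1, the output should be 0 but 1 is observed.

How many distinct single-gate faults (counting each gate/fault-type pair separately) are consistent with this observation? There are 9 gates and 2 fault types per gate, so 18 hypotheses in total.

Fault-free: n1=0, n2=1, n3=1, n4=1, n5=0, n6=1, n7=0, n8=1, n9=0 → 0. Observed 1.
  n1: none of the 2 fault types match ✗
  n2: none of the 2 fault types match ✗
  n3: none of the 2 fault types match ✗
  n4: stuck-at-0 ✓; others ✗
  n5: none of the 2 fault types match ✗
  n6: none of the 2 fault types match ✗
  n7: stuck-at-1 ✓; others ✗
  n8: none of the 2 fault types match ✗
  n9: stuck-at-1 ✓; others ✗
Consistent faults: {n4 stuck-at-0, n7 stuck-at-1, n9 stuck-at-1} — 3 in all.

3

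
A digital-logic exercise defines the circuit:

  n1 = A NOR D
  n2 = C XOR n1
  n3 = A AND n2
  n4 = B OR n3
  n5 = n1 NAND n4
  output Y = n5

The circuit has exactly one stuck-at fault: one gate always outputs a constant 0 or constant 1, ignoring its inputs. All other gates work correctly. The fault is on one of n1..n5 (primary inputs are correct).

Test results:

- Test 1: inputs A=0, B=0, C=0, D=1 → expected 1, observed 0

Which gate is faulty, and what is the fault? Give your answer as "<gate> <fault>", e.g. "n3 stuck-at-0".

n5 stuck-at-0

Fault-free values for test 1 (A=0, B=0, C=0, D=1): n1=0, n2=0, n3=0, n4=0, n5=1, giving Y=1. Observed 0.
Test 1: faults giving observed 0 are {n5 stuck-at-0}.
Only n5 stuck-at-0 is consistent with every test.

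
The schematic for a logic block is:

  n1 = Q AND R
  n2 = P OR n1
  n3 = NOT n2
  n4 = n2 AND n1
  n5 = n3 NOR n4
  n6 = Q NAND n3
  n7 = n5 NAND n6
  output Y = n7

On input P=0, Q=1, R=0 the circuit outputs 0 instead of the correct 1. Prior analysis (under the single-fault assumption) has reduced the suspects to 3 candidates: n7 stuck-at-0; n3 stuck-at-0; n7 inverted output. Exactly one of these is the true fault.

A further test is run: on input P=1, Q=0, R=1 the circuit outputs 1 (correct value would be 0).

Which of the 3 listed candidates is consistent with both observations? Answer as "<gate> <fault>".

Evaluate each candidate on input P=1, Q=0, R=1:
  n7 stuck-at-0: n1=0, n2=1, n3=0, n4=0, n5=1, n6=1, n7=0 [stuck-at-0] → 0 — eliminated
  n3 stuck-at-0: n1=0, n2=1, n3=0 [stuck-at-0], n4=0, n5=1, n6=1, n7=0 → 0 — eliminated
  n7 inverted output: n1=0, n2=1, n3=0, n4=0, n5=1, n6=1, n7=1 [inverted output] → 1 — matches
Only n7 inverted output reproduces the observed 1.

n7 inverted output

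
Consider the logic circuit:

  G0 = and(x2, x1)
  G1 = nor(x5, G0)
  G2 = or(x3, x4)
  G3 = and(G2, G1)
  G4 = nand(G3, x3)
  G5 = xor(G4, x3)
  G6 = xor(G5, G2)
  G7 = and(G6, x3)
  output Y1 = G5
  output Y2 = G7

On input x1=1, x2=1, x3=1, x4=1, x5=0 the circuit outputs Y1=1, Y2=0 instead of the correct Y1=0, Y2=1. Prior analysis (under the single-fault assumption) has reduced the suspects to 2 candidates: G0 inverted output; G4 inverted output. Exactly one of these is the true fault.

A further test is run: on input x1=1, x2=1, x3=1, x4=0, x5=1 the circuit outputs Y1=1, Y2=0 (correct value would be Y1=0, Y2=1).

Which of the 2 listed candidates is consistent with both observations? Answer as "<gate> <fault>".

G4 inverted output

Evaluate each candidate on input x1=1, x2=1, x3=1, x4=0, x5=1:
  G0 inverted output: G0=0 [inverted output], G1=0, G2=1, G3=0, G4=1, G5=0, G6=1, G7=1 → Y1=0, Y2=1 — eliminated
  G4 inverted output: G0=1, G1=0, G2=1, G3=0, G4=0 [inverted output], G5=1, G6=0, G7=0 → Y1=1, Y2=0 — matches
Only G4 inverted output reproduces the observed Y1=1, Y2=0.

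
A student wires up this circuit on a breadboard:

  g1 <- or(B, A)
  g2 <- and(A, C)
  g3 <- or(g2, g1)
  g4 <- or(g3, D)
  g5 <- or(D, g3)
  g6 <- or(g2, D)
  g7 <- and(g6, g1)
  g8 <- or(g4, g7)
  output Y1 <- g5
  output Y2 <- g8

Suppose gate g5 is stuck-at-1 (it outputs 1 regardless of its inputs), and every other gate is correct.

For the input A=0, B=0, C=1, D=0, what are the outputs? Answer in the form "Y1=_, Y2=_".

Y1=1, Y2=0

Propagate with g5 forced: g1=0, g2=0, g3=0, g4=0, g5=1 [stuck-at-1], g6=0, g7=0, g8=0.
So the outputs are Y1=1, Y2=0. (Without the fault they would be Y1=0, Y2=0.)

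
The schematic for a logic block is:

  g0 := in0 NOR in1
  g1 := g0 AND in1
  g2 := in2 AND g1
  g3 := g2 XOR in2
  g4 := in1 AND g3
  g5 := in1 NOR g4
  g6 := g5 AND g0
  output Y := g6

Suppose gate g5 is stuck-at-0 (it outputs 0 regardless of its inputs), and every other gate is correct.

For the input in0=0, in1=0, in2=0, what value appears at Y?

Propagate with g5 forced: g0=1, g1=0, g2=0, g3=0, g4=0, g5=0 [stuck-at-0], g6=0.
So Y = 0. (Without the fault it would be 1.)

0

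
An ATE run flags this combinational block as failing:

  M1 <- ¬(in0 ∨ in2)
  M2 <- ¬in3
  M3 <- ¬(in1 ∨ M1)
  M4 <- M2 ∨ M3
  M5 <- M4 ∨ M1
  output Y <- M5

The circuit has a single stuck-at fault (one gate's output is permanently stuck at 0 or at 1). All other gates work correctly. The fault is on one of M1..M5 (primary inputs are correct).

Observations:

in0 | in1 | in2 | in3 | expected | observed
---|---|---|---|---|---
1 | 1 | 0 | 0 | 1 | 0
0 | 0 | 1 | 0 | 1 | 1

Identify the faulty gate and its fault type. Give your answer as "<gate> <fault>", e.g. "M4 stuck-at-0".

M2 stuck-at-0

Fault-free values for test 1 (in0=1, in1=1, in2=0, in3=0): M1=0, M2=1, M3=0, M4=1, M5=1, giving Y=1. Observed 0.
Test 1: faults giving observed 0 are {M2 stuck-at-0, M4 stuck-at-0, M5 stuck-at-0}.
Test 2 (in0=0, in1=0, in2=1, in3=0): fault-free M1=0, M2=1, M3=1, M4=1, M5=1 → 1; observed 1. Eliminates M4 stuck-at-0, M5 stuck-at-0.
Only M2 stuck-at-0 is consistent with every test.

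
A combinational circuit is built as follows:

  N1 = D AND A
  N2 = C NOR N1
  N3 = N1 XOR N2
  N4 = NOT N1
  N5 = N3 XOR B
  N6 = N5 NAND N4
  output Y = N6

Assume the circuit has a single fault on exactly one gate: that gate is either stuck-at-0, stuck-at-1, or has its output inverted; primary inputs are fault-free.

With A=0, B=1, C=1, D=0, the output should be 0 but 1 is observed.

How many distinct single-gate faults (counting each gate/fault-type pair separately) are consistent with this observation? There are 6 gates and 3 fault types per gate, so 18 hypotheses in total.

12

Fault-free: N1=0, N2=0, N3=0, N4=1, N5=1, N6=0 → 0. Observed 1.
  N1: stuck-at-1, inverted output ✓; others ✗
  N2: stuck-at-1, inverted output ✓; others ✗
  N3: stuck-at-1, inverted output ✓; others ✗
  N4: stuck-at-0, inverted output ✓; others ✗
  N5: stuck-at-0, inverted output ✓; others ✗
  N6: stuck-at-1, inverted output ✓; others ✗
Consistent faults: {N1 stuck-at-1, N1 inverted output, N2 stuck-at-1, N2 inverted output, N3 stuck-at-1, N3 inverted output, N4 stuck-at-0, N4 inverted output, N5 stuck-at-0, N5 inverted output, N6 stuck-at-1, N6 inverted output} — 12 in all.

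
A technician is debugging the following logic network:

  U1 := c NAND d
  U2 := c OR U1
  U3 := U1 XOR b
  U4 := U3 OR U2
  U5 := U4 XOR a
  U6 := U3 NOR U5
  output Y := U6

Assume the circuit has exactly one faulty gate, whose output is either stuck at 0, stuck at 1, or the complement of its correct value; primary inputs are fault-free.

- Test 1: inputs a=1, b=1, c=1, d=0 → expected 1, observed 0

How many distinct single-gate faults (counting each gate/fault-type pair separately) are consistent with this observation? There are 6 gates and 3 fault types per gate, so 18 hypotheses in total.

Fault-free: U1=1, U2=1, U3=0, U4=1, U5=0, U6=1 → 1. Observed 0.
  U1: stuck-at-0, inverted output ✓; others ✗
  U2: stuck-at-0, inverted output ✓; others ✗
  U3: stuck-at-1, inverted output ✓; others ✗
  U4: stuck-at-0, inverted output ✓; others ✗
  U5: stuck-at-1, inverted output ✓; others ✗
  U6: stuck-at-0, inverted output ✓; others ✗
Consistent faults: {U1 stuck-at-0, U1 inverted output, U2 stuck-at-0, U2 inverted output, U3 stuck-at-1, U3 inverted output, U4 stuck-at-0, U4 inverted output, U5 stuck-at-1, U5 inverted output, U6 stuck-at-0, U6 inverted output} — 12 in all.

12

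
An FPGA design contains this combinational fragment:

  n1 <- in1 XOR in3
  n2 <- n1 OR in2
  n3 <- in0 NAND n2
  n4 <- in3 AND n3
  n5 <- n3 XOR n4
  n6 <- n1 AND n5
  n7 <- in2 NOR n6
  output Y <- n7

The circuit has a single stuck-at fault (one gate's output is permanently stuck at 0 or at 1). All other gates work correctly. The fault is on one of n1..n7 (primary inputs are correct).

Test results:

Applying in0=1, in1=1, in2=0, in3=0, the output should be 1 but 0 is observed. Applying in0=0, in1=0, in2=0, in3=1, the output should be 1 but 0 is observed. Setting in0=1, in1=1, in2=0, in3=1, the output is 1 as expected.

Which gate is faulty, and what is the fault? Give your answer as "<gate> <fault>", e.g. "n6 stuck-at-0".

Fault-free values for test 1 (in0=1, in1=1, in2=0, in3=0): n1=1, n2=1, n3=0, n4=0, n5=0, n6=0, n7=1, giving Y=1. Observed 0.
Test 1: faults giving observed 0 are {n2 stuck-at-0, n3 stuck-at-1, n4 stuck-at-1, n5 stuck-at-1, n6 stuck-at-1, n7 stuck-at-0}.
Test 2 (in0=0, in1=0, in2=0, in3=1): fault-free n1=1, n2=1, n3=1, n4=1, n5=0, n6=0, n7=1 → 1; observed 0. Eliminates n2 stuck-at-0, n3 stuck-at-1, n4 stuck-at-1.
Test 3 (in0=1, in1=1, in2=0, in3=1): fault-free n1=0, n2=0, n3=1, n4=1, n5=0, n6=0, n7=1 → 1; observed 1. Eliminates n6 stuck-at-1, n7 stuck-at-0.
Only n5 stuck-at-1 is consistent with every test.

n5 stuck-at-1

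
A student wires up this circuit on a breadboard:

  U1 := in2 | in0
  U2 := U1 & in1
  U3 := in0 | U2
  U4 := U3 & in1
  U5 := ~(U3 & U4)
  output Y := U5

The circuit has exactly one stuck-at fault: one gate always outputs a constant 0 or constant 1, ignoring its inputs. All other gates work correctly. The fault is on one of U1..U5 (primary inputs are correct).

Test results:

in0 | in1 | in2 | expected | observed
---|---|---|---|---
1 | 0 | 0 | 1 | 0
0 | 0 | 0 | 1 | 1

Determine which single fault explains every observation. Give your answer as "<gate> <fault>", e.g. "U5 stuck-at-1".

Fault-free values for test 1 (in0=1, in1=0, in2=0): U1=1, U2=0, U3=1, U4=0, U5=1, giving Y=1. Observed 0.
Test 1: faults giving observed 0 are {U4 stuck-at-1, U5 stuck-at-0}.
Test 2 (in0=0, in1=0, in2=0): fault-free U1=0, U2=0, U3=0, U4=0, U5=1 → 1; observed 1. Eliminates U5 stuck-at-0.
Only U4 stuck-at-1 is consistent with every test.

U4 stuck-at-1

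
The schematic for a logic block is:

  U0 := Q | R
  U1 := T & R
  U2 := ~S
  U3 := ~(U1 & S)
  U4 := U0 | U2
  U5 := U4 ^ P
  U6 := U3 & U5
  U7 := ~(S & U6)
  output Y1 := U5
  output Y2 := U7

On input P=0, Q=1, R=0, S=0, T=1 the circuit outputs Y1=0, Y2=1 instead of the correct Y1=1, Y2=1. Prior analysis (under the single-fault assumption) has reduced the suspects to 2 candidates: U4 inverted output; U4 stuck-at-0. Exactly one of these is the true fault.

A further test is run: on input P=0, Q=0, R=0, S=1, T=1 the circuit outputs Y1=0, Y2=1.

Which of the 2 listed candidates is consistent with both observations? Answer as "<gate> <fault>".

U4 stuck-at-0

Evaluate each candidate on input P=0, Q=0, R=0, S=1, T=1:
  U4 inverted output: U0=0, U1=0, U2=0, U3=1, U4=1 [inverted output], U5=1, U6=1, U7=0 → Y1=1, Y2=0 — eliminated
  U4 stuck-at-0: U0=0, U1=0, U2=0, U3=1, U4=0 [stuck-at-0], U5=0, U6=0, U7=1 → Y1=0, Y2=1 — matches
Only U4 stuck-at-0 reproduces the observed Y1=0, Y2=1.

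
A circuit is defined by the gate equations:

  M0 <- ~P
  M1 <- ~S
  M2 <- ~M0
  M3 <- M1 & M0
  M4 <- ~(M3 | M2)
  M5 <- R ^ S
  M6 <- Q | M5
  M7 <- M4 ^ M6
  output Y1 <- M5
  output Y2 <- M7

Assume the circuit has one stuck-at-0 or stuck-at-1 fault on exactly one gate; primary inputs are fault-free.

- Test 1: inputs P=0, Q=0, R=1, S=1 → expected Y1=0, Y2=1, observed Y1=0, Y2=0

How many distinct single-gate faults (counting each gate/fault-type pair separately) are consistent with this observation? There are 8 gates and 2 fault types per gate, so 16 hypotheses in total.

7

Fault-free: M0=1, M1=0, M2=0, M3=0, M4=1, M5=0, M6=0, M7=1 → Y1=0, Y2=1. Observed Y1=0, Y2=0.
  M0: stuck-at-0 ✓; others ✗
  M1: stuck-at-1 ✓; others ✗
  M2: stuck-at-1 ✓; others ✗
  M3: stuck-at-1 ✓; others ✗
  M4: stuck-at-0 ✓; others ✗
  M5: none of the 2 fault types match ✗
  M6: stuck-at-1 ✓; others ✗
  M7: stuck-at-0 ✓; others ✗
Consistent faults: {M0 stuck-at-0, M1 stuck-at-1, M2 stuck-at-1, M3 stuck-at-1, M4 stuck-at-0, M6 stuck-at-1, M7 stuck-at-0} — 7 in all.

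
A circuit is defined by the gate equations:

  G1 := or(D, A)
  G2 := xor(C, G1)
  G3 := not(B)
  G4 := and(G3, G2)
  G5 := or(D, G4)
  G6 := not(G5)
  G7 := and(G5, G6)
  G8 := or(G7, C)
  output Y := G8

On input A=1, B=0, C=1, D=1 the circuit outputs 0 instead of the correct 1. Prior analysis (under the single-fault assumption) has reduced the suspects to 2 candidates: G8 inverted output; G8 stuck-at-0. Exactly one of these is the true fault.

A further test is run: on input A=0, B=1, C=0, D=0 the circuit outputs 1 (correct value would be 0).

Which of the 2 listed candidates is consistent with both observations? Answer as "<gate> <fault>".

G8 inverted output

Evaluate each candidate on input A=0, B=1, C=0, D=0:
  G8 inverted output: G1=0, G2=0, G3=0, G4=0, G5=0, G6=1, G7=0, G8=1 [inverted output] → 1 — matches
  G8 stuck-at-0: G1=0, G2=0, G3=0, G4=0, G5=0, G6=1, G7=0, G8=0 [stuck-at-0] → 0 — eliminated
Only G8 inverted output reproduces the observed 1.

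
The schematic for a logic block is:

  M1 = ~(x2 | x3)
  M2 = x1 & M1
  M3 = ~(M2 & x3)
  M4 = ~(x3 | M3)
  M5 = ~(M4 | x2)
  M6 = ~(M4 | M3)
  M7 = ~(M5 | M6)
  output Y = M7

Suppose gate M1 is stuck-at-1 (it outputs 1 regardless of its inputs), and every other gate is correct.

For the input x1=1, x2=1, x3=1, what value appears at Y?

Propagate with M1 forced: M1=1 [stuck-at-1], M2=1, M3=0, M4=0, M5=0, M6=1, M7=0.
So Y = 0. (Without the fault it would be 1.)

0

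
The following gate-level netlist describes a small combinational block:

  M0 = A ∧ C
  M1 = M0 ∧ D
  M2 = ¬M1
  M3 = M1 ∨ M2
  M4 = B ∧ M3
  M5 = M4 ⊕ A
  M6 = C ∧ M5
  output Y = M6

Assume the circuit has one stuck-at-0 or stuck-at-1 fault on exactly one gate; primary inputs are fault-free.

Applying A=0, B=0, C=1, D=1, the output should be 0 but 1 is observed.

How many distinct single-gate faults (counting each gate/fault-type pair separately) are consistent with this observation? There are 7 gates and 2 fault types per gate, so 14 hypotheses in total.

Fault-free: M0=0, M1=0, M2=1, M3=1, M4=0, M5=0, M6=0 → 0. Observed 1.
  M0 stuck-at-0: output 0 ✗
  M0 stuck-at-1: output 0 ✗
  M1 stuck-at-0: output 0 ✗
  M1 stuck-at-1: output 0 ✗
  M2 stuck-at-0: output 0 ✗
  M2 stuck-at-1: output 0 ✗
  M3 stuck-at-0: output 0 ✗
  M3 stuck-at-1: output 0 ✗
  M4 stuck-at-0: output 0 ✗
  M4 stuck-at-1: output 1 ✓
  M5 stuck-at-0: output 0 ✗
  M5 stuck-at-1: output 1 ✓
  M6 stuck-at-0: output 0 ✗
  M6 stuck-at-1: output 1 ✓
Consistent faults: {M4 stuck-at-1, M5 stuck-at-1, M6 stuck-at-1} — 3 in all.

3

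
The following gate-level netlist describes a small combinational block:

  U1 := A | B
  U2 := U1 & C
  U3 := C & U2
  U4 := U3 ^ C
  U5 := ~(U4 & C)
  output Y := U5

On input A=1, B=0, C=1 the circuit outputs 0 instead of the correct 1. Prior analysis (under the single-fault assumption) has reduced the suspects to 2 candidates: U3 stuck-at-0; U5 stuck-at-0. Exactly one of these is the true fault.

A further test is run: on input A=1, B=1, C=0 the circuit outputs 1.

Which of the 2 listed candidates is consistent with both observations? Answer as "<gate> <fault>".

U3 stuck-at-0

Evaluate each candidate on input A=1, B=1, C=0:
  U3 stuck-at-0: U1=1, U2=0, U3=0 [stuck-at-0], U4=0, U5=1 → 1 — matches
  U5 stuck-at-0: U1=1, U2=0, U3=0, U4=0, U5=0 [stuck-at-0] → 0 — eliminated
Only U3 stuck-at-0 reproduces the observed 1.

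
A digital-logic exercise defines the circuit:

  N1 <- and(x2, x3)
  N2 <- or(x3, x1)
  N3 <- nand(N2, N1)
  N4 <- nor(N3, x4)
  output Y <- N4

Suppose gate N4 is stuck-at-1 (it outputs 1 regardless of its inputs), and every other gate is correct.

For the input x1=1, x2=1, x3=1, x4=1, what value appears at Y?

Propagate with N4 forced: N1=1, N2=1, N3=0, N4=1 [stuck-at-1].
So Y = 1. (Without the fault it would be 0.)

1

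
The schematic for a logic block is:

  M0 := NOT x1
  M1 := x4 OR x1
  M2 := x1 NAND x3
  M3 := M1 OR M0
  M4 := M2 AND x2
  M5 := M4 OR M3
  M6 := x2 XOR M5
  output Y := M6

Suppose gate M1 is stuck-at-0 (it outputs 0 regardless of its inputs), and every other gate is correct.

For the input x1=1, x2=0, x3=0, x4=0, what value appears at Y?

0

Propagate with M1 forced: M0=0, M1=0 [stuck-at-0], M2=1, M3=0, M4=0, M5=0, M6=0.
So Y = 0. (Without the fault it would be 1.)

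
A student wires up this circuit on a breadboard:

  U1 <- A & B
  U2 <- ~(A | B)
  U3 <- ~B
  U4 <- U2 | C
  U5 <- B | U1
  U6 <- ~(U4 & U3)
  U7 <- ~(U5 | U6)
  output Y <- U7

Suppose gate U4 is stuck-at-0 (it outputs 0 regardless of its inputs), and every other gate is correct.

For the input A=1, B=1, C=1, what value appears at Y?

Propagate with U4 forced: U1=1, U2=0, U3=0, U4=0 [stuck-at-0], U5=1, U6=1, U7=0.
So Y = 0. (Same as the fault-free value — the fault is masked on this input.)

0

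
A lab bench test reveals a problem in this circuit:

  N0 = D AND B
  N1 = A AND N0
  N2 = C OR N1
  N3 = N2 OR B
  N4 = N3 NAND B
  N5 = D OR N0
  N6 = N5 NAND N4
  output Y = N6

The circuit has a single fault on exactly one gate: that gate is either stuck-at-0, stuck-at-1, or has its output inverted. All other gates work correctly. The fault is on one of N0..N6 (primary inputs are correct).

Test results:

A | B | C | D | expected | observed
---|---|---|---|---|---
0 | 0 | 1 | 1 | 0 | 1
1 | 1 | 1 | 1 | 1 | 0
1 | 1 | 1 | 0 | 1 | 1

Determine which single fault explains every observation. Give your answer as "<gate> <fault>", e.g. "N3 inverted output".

N4 inverted output

Fault-free values for test 1 (A=0, B=0, C=1, D=1): N0=0, N1=0, N2=1, N3=1, N4=1, N5=1, N6=0, giving Y=0. Observed 1.
Test 1: faults giving observed 1 are {N4 stuck-at-0, N4 inverted output, N5 stuck-at-0, N5 inverted output, N6 stuck-at-1, N6 inverted output}.
Test 2 (A=1, B=1, C=1, D=1): fault-free N0=1, N1=1, N2=1, N3=1, N4=0, N5=1, N6=1 → 1; observed 0. Eliminates N4 stuck-at-0, N5 stuck-at-0, N5 inverted output, N6 stuck-at-1.
Test 3 (A=1, B=1, C=1, D=0): fault-free N0=0, N1=0, N2=1, N3=1, N4=0, N5=0, N6=1 → 1; observed 1. Eliminates N6 inverted output.
Only N4 inverted output is consistent with every test.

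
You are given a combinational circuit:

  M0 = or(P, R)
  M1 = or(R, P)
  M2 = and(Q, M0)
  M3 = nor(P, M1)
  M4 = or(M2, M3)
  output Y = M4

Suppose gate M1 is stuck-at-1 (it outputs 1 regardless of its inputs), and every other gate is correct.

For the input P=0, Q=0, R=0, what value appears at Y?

Propagate with M1 forced: M0=0, M1=1 [stuck-at-1], M2=0, M3=0, M4=0.
So Y = 0. (Without the fault it would be 1.)

0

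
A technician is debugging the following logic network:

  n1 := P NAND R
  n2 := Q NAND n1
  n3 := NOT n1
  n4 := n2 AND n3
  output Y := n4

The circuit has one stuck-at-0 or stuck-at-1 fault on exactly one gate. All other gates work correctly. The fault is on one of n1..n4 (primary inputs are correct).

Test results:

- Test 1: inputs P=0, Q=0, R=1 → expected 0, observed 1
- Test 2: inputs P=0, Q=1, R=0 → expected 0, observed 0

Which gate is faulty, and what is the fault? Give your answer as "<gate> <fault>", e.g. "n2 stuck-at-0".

n3 stuck-at-1

Fault-free values for test 1 (P=0, Q=0, R=1): n1=1, n2=1, n3=0, n4=0, giving Y=0. Observed 1.
Test 1: faults giving observed 1 are {n1 stuck-at-0, n3 stuck-at-1, n4 stuck-at-1}.
Test 2 (P=0, Q=1, R=0): fault-free n1=1, n2=0, n3=0, n4=0 → 0; observed 0. Eliminates n1 stuck-at-0, n4 stuck-at-1.
Only n3 stuck-at-1 is consistent with every test.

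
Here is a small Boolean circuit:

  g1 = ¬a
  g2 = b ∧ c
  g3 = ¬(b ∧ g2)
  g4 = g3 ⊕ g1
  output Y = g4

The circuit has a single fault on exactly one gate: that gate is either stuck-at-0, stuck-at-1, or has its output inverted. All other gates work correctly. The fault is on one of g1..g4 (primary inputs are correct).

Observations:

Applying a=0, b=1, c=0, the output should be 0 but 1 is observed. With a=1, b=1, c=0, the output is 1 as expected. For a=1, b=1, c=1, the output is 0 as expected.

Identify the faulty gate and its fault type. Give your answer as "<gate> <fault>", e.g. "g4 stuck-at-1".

g1 stuck-at-0

Fault-free values for test 1 (a=0, b=1, c=0): g1=1, g2=0, g3=1, g4=0, giving Y=0. Observed 1.
Test 1: faults giving observed 1 are {g1 stuck-at-0, g1 inverted output, g2 stuck-at-1, g2 inverted output, g3 stuck-at-0, g3 inverted output, g4 stuck-at-1, g4 inverted output}.
Test 2 (a=1, b=1, c=0): fault-free g1=0, g2=0, g3=1, g4=1 → 1; observed 1. Eliminates g1 inverted output, g2 stuck-at-1, g2 inverted output, g3 stuck-at-0, g3 inverted output, g4 inverted output.
Test 3 (a=1, b=1, c=1): fault-free g1=0, g2=1, g3=0, g4=0 → 0; observed 0. Eliminates g4 stuck-at-1.
Only g1 stuck-at-0 is consistent with every test.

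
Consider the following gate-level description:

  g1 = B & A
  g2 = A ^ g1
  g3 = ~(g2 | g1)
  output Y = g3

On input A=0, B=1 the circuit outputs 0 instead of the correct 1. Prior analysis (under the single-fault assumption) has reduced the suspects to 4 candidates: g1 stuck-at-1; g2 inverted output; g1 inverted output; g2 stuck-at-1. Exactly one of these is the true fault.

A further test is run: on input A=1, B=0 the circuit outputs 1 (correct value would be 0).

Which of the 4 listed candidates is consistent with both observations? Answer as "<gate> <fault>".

Evaluate each candidate on input A=1, B=0:
  g1 stuck-at-1: g1=1 [stuck-at-1], g2=0, g3=0 → 0 — eliminated
  g2 inverted output: g1=0, g2=0 [inverted output], g3=1 → 1 — matches
  g1 inverted output: g1=1 [inverted output], g2=0, g3=0 → 0 — eliminated
  g2 stuck-at-1: g1=0, g2=1 [stuck-at-1], g3=0 → 0 — eliminated
Only g2 inverted output reproduces the observed 1.

g2 inverted output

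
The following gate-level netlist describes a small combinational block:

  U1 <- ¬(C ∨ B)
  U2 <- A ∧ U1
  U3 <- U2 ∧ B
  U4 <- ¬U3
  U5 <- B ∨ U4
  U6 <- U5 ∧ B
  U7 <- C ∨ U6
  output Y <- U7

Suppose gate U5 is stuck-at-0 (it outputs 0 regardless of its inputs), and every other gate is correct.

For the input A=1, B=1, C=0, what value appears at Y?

Propagate with U5 forced: U1=0, U2=0, U3=0, U4=1, U5=0 [stuck-at-0], U6=0, U7=0.
So Y = 0. (Without the fault it would be 1.)

0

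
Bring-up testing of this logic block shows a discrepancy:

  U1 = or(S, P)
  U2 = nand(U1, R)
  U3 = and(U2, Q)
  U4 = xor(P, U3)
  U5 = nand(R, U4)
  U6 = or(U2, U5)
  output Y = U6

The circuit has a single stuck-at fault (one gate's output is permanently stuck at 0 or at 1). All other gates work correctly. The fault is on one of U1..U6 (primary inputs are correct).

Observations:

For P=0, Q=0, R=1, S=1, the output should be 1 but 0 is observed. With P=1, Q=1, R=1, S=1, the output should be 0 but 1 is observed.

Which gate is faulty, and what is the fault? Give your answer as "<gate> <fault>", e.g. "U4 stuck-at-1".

U3 stuck-at-1

Fault-free values for test 1 (P=0, Q=0, R=1, S=1): U1=1, U2=0, U3=0, U4=0, U5=1, U6=1, giving Y=1. Observed 0.
Test 1: faults giving observed 0 are {U3 stuck-at-1, U4 stuck-at-1, U5 stuck-at-0, U6 stuck-at-0}.
Test 2 (P=1, Q=1, R=1, S=1): fault-free U1=1, U2=0, U3=0, U4=1, U5=0, U6=0 → 0; observed 1. Eliminates U4 stuck-at-1, U5 stuck-at-0, U6 stuck-at-0.
Only U3 stuck-at-1 is consistent with every test.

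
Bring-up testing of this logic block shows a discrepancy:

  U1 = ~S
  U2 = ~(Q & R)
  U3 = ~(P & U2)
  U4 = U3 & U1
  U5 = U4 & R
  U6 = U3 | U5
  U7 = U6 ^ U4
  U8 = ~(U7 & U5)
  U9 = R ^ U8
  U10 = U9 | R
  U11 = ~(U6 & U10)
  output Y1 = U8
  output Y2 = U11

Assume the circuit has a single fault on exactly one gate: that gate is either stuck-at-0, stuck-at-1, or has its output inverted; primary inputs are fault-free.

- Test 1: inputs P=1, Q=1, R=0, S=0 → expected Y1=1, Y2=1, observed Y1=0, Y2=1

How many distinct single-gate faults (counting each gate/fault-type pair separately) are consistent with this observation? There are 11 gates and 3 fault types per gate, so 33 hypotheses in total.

Fault-free: U1=1, U2=1, U3=0, U4=0, U5=0, U6=0, U7=0, U8=1, U9=1, U10=1, U11=1 → Y1=1, Y2=1. Observed Y1=0, Y2=1.
  U1: none of the 3 fault types match ✗
  U2: none of the 3 fault types match ✗
  U3: none of the 3 fault types match ✗
  U4: none of the 3 fault types match ✗
  U5: stuck-at-1, inverted output ✓; others ✗
  U6: none of the 3 fault types match ✗
  U7: none of the 3 fault types match ✗
  U8: stuck-at-0, inverted output ✓; others ✗
  U9: none of the 3 fault types match ✗
  U10: none of the 3 fault types match ✗
  U11: none of the 3 fault types match ✗
Consistent faults: {U5 stuck-at-1, U5 inverted output, U8 stuck-at-0, U8 inverted output} — 4 in all.

4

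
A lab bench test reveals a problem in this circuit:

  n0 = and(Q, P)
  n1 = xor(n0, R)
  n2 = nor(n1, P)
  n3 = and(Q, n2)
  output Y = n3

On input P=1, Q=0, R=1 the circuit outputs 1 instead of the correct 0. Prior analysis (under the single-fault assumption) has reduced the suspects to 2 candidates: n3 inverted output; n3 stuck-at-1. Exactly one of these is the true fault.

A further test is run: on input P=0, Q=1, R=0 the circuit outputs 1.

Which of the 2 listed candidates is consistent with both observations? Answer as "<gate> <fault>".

Evaluate each candidate on input P=0, Q=1, R=0:
  n3 inverted output: n0=0, n1=0, n2=1, n3=0 [inverted output] → 0 — eliminated
  n3 stuck-at-1: n0=0, n1=0, n2=1, n3=1 [stuck-at-1] → 1 — matches
Only n3 stuck-at-1 reproduces the observed 1.

n3 stuck-at-1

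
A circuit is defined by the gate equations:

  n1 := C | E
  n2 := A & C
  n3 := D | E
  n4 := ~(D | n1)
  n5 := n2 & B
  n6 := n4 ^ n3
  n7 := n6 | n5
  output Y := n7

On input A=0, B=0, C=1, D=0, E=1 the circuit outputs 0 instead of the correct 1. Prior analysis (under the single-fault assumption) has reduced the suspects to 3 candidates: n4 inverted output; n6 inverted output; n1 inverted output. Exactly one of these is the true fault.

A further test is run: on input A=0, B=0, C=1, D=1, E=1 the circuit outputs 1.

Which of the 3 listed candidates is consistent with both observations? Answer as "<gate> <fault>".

Evaluate each candidate on input A=0, B=0, C=1, D=1, E=1:
  n4 inverted output: n1=1, n2=0, n3=1, n4=1 [inverted output], n5=0, n6=0, n7=0 → 0 — eliminated
  n6 inverted output: n1=1, n2=0, n3=1, n4=0, n5=0, n6=0 [inverted output], n7=0 → 0 — eliminated
  n1 inverted output: n1=0 [inverted output], n2=0, n3=1, n4=0, n5=0, n6=1, n7=1 → 1 — matches
Only n1 inverted output reproduces the observed 1.

n1 inverted output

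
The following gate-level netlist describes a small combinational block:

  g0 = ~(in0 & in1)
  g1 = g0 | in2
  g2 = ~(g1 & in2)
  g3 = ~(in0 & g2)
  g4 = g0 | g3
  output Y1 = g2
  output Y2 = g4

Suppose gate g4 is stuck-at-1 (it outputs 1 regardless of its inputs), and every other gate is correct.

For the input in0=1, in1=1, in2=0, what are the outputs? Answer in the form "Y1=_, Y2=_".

Y1=1, Y2=1

Propagate with g4 forced: g0=0, g1=0, g2=1, g3=0, g4=1 [stuck-at-1].
So the outputs are Y1=1, Y2=1. (Without the fault they would be Y1=1, Y2=0.)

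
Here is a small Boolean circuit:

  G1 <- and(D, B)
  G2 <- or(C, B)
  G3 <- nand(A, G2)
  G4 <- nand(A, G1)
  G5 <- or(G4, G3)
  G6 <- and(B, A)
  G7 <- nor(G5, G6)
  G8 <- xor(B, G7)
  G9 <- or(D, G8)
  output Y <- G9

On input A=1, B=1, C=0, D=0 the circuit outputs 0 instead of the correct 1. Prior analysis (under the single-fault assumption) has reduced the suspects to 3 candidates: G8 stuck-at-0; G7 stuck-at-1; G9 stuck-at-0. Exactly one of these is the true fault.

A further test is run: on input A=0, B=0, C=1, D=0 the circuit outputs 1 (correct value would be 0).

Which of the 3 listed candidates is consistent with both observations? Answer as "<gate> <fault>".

Evaluate each candidate on input A=0, B=0, C=1, D=0:
  G8 stuck-at-0: G1=0, G2=1, G3=1, G4=1, G5=1, G6=0, G7=0, G8=0 [stuck-at-0], G9=0 → 0 — eliminated
  G7 stuck-at-1: G1=0, G2=1, G3=1, G4=1, G5=1, G6=0, G7=1 [stuck-at-1], G8=1, G9=1 → 1 — matches
  G9 stuck-at-0: G1=0, G2=1, G3=1, G4=1, G5=1, G6=0, G7=0, G8=0, G9=0 [stuck-at-0] → 0 — eliminated
Only G7 stuck-at-1 reproduces the observed 1.

G7 stuck-at-1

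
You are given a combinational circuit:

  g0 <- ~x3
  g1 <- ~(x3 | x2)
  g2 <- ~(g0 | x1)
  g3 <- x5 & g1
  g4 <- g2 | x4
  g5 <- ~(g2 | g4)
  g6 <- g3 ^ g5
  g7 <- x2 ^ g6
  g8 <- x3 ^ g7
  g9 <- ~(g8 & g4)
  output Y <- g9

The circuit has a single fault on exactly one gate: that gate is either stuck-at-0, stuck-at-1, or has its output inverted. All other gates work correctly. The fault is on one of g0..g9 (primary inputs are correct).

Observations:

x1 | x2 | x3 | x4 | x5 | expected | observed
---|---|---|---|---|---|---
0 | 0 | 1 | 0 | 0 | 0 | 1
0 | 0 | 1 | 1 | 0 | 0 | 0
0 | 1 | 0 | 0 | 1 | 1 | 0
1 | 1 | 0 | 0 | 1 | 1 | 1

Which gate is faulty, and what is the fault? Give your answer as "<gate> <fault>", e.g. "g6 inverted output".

Fault-free values for test 1 (x1=0, x2=0, x3=1, x4=0, x5=0): g0=0, g1=0, g2=1, g3=0, g4=1, g5=0, g6=0, g7=0, g8=1, g9=0, giving Y=0. Observed 1.
Test 1: faults giving observed 1 are {g0 stuck-at-1, g0 inverted output, g2 stuck-at-0, g2 inverted output, g3 stuck-at-1, g3 inverted output, g4 stuck-at-0, g4 inverted output, g5 stuck-at-1, g5 inverted output, g6 stuck-at-1, g6 inverted output, g7 stuck-at-1, g7 inverted output, g8 stuck-at-0, g8 inverted output, g9 stuck-at-1, g9 inverted output}.
Test 2 (x1=0, x2=0, x3=1, x4=1, x5=0): fault-free g0=0, g1=0, g2=1, g3=0, g4=1, g5=0, g6=0, g7=0, g8=1, g9=0 → 0; observed 0. Eliminates g3 stuck-at-1, g3 inverted output, g4 stuck-at-0, g4 inverted output, g5 stuck-at-1, g5 inverted output, g6 stuck-at-1, g6 inverted output, g7 stuck-at-1, g7 inverted output, g8 stuck-at-0, g8 inverted output, g9 stuck-at-1, g9 inverted output.
Test 3 (x1=0, x2=1, x3=0, x4=0, x5=1): fault-free g0=1, g1=0, g2=0, g3=0, g4=0, g5=1, g6=1, g7=0, g8=0, g9=1 → 1; observed 0. Eliminates g0 stuck-at-1, g2 stuck-at-0.
Test 4 (x1=1, x2=1, x3=0, x4=0, x5=1): fault-free g0=1, g1=0, g2=0, g3=0, g4=0, g5=1, g6=1, g7=0, g8=0, g9=1 → 1; observed 1. Eliminates g2 inverted output.
Only g0 inverted output is consistent with every test.

g0 inverted output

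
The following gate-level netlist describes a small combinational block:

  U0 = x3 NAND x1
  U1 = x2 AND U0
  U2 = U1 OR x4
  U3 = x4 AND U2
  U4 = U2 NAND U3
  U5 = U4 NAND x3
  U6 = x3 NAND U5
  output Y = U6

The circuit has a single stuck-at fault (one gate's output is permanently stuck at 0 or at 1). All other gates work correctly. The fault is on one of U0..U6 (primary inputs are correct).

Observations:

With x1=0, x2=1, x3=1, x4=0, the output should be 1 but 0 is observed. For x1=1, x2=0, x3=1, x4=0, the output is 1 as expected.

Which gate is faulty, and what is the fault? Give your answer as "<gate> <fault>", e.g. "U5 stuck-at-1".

Fault-free values for test 1 (x1=0, x2=1, x3=1, x4=0): U0=1, U1=1, U2=1, U3=0, U4=1, U5=0, U6=1, giving Y=1. Observed 0.
Test 1: faults giving observed 0 are {U3 stuck-at-1, U4 stuck-at-0, U5 stuck-at-1, U6 stuck-at-0}.
Test 2 (x1=1, x2=0, x3=1, x4=0): fault-free U0=0, U1=0, U2=0, U3=0, U4=1, U5=0, U6=1 → 1; observed 1. Eliminates U4 stuck-at-0, U5 stuck-at-1, U6 stuck-at-0.
Only U3 stuck-at-1 is consistent with every test.

U3 stuck-at-1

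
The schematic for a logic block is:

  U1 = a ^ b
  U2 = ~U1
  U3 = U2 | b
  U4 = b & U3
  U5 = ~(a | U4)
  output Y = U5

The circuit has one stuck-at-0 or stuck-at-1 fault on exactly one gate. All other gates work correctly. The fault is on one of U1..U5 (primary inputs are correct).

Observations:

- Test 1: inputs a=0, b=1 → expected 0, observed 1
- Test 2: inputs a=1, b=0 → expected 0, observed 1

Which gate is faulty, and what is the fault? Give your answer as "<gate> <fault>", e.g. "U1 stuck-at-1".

U5 stuck-at-1

Fault-free values for test 1 (a=0, b=1): U1=1, U2=0, U3=1, U4=1, U5=0, giving Y=0. Observed 1.
Test 1: faults giving observed 1 are {U3 stuck-at-0, U4 stuck-at-0, U5 stuck-at-1}.
Test 2 (a=1, b=0): fault-free U1=1, U2=0, U3=0, U4=0, U5=0 → 0; observed 1. Eliminates U3 stuck-at-0, U4 stuck-at-0.
Only U5 stuck-at-1 is consistent with every test.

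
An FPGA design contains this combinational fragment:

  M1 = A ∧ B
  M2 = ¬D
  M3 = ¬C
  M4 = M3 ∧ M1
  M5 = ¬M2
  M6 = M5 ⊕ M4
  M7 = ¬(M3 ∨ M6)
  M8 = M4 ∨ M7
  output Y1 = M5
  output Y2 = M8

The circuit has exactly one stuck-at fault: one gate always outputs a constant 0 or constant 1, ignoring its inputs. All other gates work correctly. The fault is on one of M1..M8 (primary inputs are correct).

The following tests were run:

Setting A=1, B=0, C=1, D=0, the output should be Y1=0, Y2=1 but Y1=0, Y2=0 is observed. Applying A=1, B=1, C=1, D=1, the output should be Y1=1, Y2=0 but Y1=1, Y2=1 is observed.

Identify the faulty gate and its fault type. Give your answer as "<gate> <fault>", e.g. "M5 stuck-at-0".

M3 stuck-at-1

Fault-free values for test 1 (A=1, B=0, C=1, D=0): M1=0, M2=1, M3=0, M4=0, M5=0, M6=0, M7=1, M8=1, giving Y1=0, Y2=1. Observed Y1=0, Y2=0.
Test 1: faults giving observed Y1=0, Y2=0 are {M3 stuck-at-1, M6 stuck-at-1, M7 stuck-at-0, M8 stuck-at-0}.
Test 2 (A=1, B=1, C=1, D=1): fault-free M1=1, M2=0, M3=0, M4=0, M5=1, M6=1, M7=0, M8=0 → Y1=1, Y2=0; observed Y1=1, Y2=1. Eliminates M6 stuck-at-1, M7 stuck-at-0, M8 stuck-at-0.
Only M3 stuck-at-1 is consistent with every test.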